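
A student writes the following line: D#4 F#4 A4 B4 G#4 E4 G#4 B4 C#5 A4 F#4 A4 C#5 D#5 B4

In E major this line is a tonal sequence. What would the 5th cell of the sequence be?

A4 C#5 E5 F#5 D#5

With a 5-note motive the entries are D#4, E4, F#4, each up a 2nd from the previous.
Carrying on: G#4 → A4.
Statement 5 starts on A4 and keeps the same diatonic contour: A4 C#5 E5 F#5 D#5.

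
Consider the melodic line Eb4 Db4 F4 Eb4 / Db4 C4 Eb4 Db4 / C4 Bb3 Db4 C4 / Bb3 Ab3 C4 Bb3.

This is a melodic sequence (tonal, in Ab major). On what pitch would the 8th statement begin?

Eb3

Taking 4-note groups, the heads are Eb4, Db4, C4, Bb3: the pattern moves down a 2nd.
Continuing: Ab3 → G3 → F3 → Eb3. Statement 8 starts on Eb3.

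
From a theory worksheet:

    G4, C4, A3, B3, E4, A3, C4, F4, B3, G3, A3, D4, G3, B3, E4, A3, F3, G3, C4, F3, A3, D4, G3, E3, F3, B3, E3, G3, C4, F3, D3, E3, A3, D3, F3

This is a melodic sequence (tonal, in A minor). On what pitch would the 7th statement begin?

Unit = 7 notes; the statements start on G4, F4, E4, D4, C4, moving down a 2nd each time.
Continuing: B3 → A3. Statement 7 starts on A3.

A3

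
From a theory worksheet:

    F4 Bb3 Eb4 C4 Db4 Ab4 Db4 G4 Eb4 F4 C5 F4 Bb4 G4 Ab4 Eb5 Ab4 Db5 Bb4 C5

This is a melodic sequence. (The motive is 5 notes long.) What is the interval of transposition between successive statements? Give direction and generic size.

up a 3rd

The 5-note cells begin on F4, Ab4, C5, Eb5 — each up a 3rd from the last.
F4 to Ab4 is up a 3rd.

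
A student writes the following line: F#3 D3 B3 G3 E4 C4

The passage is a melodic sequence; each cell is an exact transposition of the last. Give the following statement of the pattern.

A4 F4

The 2-note cells begin on F#3, B3, E4 — each up a 4th from the last.
So cell 4 is A4 F4.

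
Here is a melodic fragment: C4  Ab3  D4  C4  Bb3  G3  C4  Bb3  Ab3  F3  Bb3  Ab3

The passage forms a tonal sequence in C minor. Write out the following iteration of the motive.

G3 Eb3 Ab3 G3

The 4-note cells begin on C4, Bb3, Ab3 — each down a 2nd from the last.
From G3 the diatonic shape gives G3 Eb3 Ab3 G3.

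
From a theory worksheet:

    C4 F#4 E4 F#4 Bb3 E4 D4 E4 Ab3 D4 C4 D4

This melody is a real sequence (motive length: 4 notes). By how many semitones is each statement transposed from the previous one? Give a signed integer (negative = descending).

With a 4-note motive the entries are C4, Bb3, Ab3, each down a 2nd from the previous.
C4→Bb3 is 58 − 60 = -2 semitones.

-2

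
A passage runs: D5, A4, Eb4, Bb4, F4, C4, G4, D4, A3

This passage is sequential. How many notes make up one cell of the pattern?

3

There are 9 notes; a 3-note unit gives 3 cells:
D5 A4 Eb4 | Bb4 F4 C4 | G4 D4 A3
That's a consistent down a 3rd shift per cell, and no other grouping gives one.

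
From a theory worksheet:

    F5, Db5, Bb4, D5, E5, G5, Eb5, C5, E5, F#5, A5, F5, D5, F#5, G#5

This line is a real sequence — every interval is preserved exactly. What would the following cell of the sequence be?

Unit = 5 notes; the statements start on F5, G5, A5, moving up a 2nd each time.
Statement 4 starts on B5 and keeps the same exact contour: B5 G5 E5 G#5 A#5.

B5 G5 E5 G#5 A#5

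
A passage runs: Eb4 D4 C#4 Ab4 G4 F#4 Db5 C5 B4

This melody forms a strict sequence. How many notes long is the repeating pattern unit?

3

Try groups of 3 (3 cells in 9 notes):
Eb4 D4 C#4 | Ab4 G4 F#4 | Db5 C5 B4
That's a consistent up a 4th shift per cell, and no other grouping gives one.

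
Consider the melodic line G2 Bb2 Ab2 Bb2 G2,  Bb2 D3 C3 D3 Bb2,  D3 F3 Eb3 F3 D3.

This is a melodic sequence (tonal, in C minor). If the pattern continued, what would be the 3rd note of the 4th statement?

G3

With 5-note cells, note 3 of each statement runs Ab2, C3, Eb3.
Each moves up a 3rd; the next is G3.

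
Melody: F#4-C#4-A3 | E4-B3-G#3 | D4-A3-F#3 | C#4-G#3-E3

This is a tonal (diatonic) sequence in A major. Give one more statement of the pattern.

B3 F#3 D3

Taking 3-note groups, the heads are F#4, E4, D4, C#4: the pattern moves down a 2nd.
So cell 5 is B3 F#3 D3.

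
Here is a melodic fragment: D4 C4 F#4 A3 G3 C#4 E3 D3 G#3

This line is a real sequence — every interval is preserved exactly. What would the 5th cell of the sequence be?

F#2 E2 A#2

Unit = 3 notes; the statements start on D4, A3, E3, moving down a 4th each time.
Continuing the starts: B2 → F#2.
So cell 5 is F#2 E2 A#2.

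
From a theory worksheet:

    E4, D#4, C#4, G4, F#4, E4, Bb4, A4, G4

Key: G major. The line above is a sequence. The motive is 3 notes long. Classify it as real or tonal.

real

Each cell has the same semitone pattern (-1, -2) — intervals are preserved exactly.
And D#4 lies outside G major, so the sequence is real rather than tonal.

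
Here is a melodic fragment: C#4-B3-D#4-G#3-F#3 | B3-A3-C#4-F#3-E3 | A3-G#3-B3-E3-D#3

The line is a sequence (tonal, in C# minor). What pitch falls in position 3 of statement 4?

The unit is 5 notes. Position-3 pitches of the 3 shown cells: D#4, C#4, B3.
From B3, down a 2nd gives A3.

A3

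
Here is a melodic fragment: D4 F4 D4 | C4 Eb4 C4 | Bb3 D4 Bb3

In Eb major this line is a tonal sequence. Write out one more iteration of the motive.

The 3-note cells begin on D4, C4, Bb3 — each down a 2nd from the last.
Statement 4 starts on Ab3 and keeps the same diatonic contour: Ab3 C4 Ab3.

Ab3 C4 Ab3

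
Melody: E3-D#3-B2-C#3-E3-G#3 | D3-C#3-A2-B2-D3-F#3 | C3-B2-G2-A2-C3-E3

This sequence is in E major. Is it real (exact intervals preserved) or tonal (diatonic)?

Each cell has the same semitone pattern (-1, -4, 2, 3, 4) — intervals are preserved exactly.
And D3 lies outside E major, so the sequence is real rather than tonal.

real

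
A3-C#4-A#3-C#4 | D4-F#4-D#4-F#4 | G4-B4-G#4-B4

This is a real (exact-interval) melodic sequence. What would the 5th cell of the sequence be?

With a 4-note motive the entries are A3, D4, G4, each up a 4th from the previous.
Carrying on: C5 → F5.
So cell 5 is F5 A5 F#5 A5.

F5 A5 F#5 A5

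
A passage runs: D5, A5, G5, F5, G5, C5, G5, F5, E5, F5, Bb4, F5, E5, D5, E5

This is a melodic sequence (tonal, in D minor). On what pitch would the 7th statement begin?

E4

With a 5-note motive the entries are D5, C5, Bb4, each down a 2nd from the previous.
Continuing: A4 → G4 → F4 → E4. Statement 7 starts on E4.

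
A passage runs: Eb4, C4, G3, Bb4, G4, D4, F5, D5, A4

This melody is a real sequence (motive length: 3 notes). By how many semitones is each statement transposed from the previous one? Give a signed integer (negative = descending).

7

Taking 3-note groups, the heads are Eb4, Bb4, F5: the pattern moves up a 5th.
Eb4→Bb4 is 70 − 63 = 7 semitones.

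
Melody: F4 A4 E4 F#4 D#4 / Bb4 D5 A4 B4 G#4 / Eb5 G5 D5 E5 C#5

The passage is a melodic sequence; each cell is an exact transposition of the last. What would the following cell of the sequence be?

Ab5 C6 G5 A5 F#5

The 5-note cells begin on F4, Bb4, Eb5 — each up a 4th from the last.
Statement 4 starts on Ab5 and keeps the same exact contour: Ab5 C6 G5 A5 F#5.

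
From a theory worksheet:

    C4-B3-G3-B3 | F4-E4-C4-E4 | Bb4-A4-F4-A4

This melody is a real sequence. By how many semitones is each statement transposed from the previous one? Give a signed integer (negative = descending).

With a 4-note motive the entries are C4, F4, Bb4, each up a 4th from the previous.
Counting half-steps from C4 to F4: 5.

5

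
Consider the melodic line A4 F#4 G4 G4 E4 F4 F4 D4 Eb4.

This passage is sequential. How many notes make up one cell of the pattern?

Try groups of 3 (3 cells in 9 notes):
A4 F#4 G4 | G4 E4 F4 | F4 D4 Eb4
That's a consistent down a 2nd shift per cell, and no other grouping gives one.

3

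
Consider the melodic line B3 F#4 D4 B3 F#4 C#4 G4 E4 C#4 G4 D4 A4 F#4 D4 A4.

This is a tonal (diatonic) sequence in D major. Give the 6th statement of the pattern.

G4 D5 B4 G4 D5

Unit = 5 notes; the statements start on B3, C#4, D4, moving up a 2nd each time.
Continuing the starts: E4 → F#4 → G4.
From G4 the diatonic shape gives G4 D5 B4 G4 D5.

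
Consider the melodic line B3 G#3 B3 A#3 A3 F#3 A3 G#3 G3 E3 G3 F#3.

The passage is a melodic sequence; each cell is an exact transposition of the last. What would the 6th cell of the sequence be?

Db3 Bb2 Db3 C3

With a 4-note motive the entries are B3, A3, G3, each down a 2nd from the previous.
Extending down a 2nd: F3 → Eb3 → Db3.
Statement 6 starts on Db3 and keeps the same exact contour: Db3 Bb2 Db3 C3.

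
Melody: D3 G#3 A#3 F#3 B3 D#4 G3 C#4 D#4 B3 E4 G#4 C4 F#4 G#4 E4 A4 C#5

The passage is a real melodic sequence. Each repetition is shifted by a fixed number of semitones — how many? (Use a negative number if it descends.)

5

The 6-note cells begin on D3, G3, C4 — each up a 4th from the last.
D3→G3 is 55 − 50 = 5 semitones.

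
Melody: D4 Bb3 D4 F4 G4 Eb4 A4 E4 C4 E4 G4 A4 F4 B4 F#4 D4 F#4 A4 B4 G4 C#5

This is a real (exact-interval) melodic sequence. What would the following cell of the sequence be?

G#4 E4 G#4 B4 C#5 A4 D#5

The 7-note cells begin on D4, E4, F#4 — each up a 2nd from the last.
From G#4 the exact shape gives G#4 E4 G#4 B4 C#5 A4 D#5.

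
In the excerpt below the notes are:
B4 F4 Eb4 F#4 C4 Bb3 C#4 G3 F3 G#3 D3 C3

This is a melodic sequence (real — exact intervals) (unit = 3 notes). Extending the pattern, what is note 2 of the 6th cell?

The unit is 3 notes. Position-2 pitches of the 4 shown cells: F4, C4, G3, D3.
Extending down a 4th: A2 → E2.

E2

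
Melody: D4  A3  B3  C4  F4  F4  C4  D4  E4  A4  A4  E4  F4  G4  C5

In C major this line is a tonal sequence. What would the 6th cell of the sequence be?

With a 5-note motive the entries are D4, F4, A4, each up a 3rd from the previous.
Continuing the starts: C5 → E5 → G5.
Statement 6 starts on G5 and keeps the same diatonic contour: G5 D5 E5 F5 B5.

G5 D5 E5 F5 B5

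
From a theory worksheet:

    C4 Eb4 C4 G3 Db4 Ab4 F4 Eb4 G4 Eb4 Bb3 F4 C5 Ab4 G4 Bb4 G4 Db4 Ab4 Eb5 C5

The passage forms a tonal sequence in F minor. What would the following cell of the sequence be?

Bb4 Db5 Bb4 F4 C5 G5 Eb5

The 7-note cells begin on C4, Eb4, G4 — each up a 3rd from the last.
From Bb4 the diatonic shape gives Bb4 Db5 Bb4 F4 C5 G5 Eb5.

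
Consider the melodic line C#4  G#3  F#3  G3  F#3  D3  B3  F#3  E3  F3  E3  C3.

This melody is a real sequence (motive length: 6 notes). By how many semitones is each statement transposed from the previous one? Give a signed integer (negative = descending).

The 6-note cells begin on C#4, B3 — each down a 2nd from the last.
C#4 to B3 spans -2 semitones.

-2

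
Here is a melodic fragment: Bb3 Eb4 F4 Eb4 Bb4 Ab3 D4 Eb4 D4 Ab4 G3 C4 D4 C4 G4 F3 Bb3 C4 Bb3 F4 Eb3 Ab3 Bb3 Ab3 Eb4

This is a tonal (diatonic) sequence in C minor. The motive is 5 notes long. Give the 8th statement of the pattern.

Bb2 Eb3 F3 Eb3 Bb3

With a 5-note motive the entries are Bb3, Ab3, G3, F3, Eb3, each down a 2nd from the previous.
Extending down a 2nd: D3 → C3 → Bb2.
So cell 8 is Bb2 Eb3 F3 Eb3 Bb3.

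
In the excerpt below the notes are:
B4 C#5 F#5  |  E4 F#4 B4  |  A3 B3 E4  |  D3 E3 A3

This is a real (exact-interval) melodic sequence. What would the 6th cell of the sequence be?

C2 D2 G2

With a 3-note motive the entries are B4, E4, A3, D3, each down a 5th from the previous.
Continuing the starts: G2 → C2.
From C2 the exact shape gives C2 D2 G2.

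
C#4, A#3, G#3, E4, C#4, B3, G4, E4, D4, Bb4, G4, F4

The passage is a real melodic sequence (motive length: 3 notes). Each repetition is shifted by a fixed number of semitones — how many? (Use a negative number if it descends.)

3

With a 3-note motive the entries are C#4, E4, G4, Bb4, each up a 3rd from the previous.
Counting half-steps from C#4 to E4: 3.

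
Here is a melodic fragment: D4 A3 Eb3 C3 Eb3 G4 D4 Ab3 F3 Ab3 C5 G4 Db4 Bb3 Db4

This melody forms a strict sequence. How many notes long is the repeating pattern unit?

5

There are 15 notes; a 5-note unit gives 3 cells:
D4 A3 Eb3 C3 Eb3 | G4 D4 Ab3 F3 Ab3 | C5 G4 Db4 Bb3 Db4
Every group is a transposition up a 4th of the one before; no shorter unit works.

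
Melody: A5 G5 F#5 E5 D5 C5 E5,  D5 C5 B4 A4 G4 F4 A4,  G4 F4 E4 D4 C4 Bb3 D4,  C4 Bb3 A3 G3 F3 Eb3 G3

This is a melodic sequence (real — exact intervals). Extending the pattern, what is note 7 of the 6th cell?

F2

Grouping in 7s, the 7th note of each cell is E5, A4, D4, G3.
Extending down a 5th: C3 → F2.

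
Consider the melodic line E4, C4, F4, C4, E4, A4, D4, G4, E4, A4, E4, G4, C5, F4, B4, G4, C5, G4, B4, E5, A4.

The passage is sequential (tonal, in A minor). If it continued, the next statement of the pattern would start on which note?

D5

The 7-note cells begin on E4, G4, B4 — each up a 3rd from the last.
The next head, up a 3rd from B4, is D5.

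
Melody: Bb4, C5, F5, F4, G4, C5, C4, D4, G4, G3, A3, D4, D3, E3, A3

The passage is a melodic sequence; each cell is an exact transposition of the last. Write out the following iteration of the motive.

A2 B2 E3

The 3-note cells begin on Bb4, F4, C4, G3, D3 — each down a 4th from the last.
From A2 the exact shape gives A2 B2 E3.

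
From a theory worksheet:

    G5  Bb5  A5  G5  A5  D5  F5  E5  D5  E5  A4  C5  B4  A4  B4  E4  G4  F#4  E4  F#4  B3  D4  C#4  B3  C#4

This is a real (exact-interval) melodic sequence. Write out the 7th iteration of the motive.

C#3 E3 D#3 C#3 D#3

With a 5-note motive the entries are G5, D5, A4, E4, B3, each down a 4th from the previous.
Extending down a 4th: F#3 → C#3.
So cell 7 is C#3 E3 D#3 C#3 D#3.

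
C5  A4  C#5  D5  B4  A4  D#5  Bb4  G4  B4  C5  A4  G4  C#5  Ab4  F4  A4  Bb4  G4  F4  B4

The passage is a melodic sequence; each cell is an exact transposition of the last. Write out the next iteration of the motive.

The 7-note cells begin on C5, Bb4, Ab4 — each down a 2nd from the last.
So cell 4 is Gb4 Eb4 G4 Ab4 F4 Eb4 A4.

Gb4 Eb4 G4 Ab4 F4 Eb4 A4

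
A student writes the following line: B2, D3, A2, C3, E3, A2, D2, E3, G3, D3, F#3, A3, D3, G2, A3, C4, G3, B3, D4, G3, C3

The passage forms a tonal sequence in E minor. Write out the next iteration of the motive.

D4 F#4 C4 E4 G4 C4 F#3

Taking 7-note groups, the heads are B2, E3, A3: the pattern moves up a 4th.
From D4 the diatonic shape gives D4 F#4 C4 E4 G4 C4 F#3.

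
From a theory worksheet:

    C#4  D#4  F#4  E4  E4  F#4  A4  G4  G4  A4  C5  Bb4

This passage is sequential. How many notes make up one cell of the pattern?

12 notes total. Splitting into 3 groups of 4:
C#4 D#4 F#4 E4 | E4 F#4 A4 G4 | G4 A4 C5 Bb4
Every group is a transposition up a 3rd of the one before; no shorter unit works.

4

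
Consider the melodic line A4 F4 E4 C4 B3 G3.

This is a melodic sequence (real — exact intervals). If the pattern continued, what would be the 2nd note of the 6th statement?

Grouping in 2s, the 2nd note of each cell is F4, C4, G3.
Extending down a 4th: D3 → A2 → E2.

E2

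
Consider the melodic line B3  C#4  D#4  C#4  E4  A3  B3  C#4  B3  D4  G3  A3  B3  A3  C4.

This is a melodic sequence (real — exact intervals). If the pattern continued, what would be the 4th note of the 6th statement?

Eb3

With 5-note cells, note 4 of each statement runs C#4, B3, A3.
Each moves down a 2nd. Continuing: G3 → F3 → Eb3.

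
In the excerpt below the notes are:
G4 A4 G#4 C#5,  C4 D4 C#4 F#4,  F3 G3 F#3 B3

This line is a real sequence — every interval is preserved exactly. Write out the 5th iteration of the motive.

The 4-note cells begin on G4, C4, F3 — each down a 5th from the last.
Extending down a 5th: Bb2 → Eb2.
From Eb2 the exact shape gives Eb2 F2 E2 A2.

Eb2 F2 E2 A2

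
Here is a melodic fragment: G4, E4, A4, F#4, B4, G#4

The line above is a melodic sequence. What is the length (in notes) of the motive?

Try groups of 2 (3 cells in 6 notes):
G4 E4 | A4 F#4 | B4 G#4
That's a consistent up a 2nd shift per cell, and no other grouping gives one.

2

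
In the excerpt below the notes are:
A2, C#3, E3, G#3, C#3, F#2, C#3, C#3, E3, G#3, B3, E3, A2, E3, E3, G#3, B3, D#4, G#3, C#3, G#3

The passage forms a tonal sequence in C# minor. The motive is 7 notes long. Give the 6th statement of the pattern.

D#4 F#4 A4 C#5 F#4 B3 F#4

Taking 7-note groups, the heads are A2, C#3, E3: the pattern moves up a 3rd.
Extending up a 3rd: G#3 → B3 → D#4.
From D#4 the diatonic shape gives D#4 F#4 A4 C#5 F#4 B3 F#4.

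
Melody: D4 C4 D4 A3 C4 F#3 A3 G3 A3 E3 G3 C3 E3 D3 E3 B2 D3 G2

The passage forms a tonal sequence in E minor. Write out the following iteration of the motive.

B2 A2 B2 F#2 A2 D2

Taking 6-note groups, the heads are D4, A3, E3: the pattern moves down a 4th.
From B2 the diatonic shape gives B2 A2 B2 F#2 A2 D2.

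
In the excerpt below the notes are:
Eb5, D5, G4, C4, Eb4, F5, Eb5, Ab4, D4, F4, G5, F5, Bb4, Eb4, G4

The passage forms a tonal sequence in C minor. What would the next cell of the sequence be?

Ab5 G5 C5 F4 Ab4

The 5-note cells begin on Eb5, F5, G5 — each up a 2nd from the last.
So cell 4 is Ab5 G5 C5 F4 Ab4.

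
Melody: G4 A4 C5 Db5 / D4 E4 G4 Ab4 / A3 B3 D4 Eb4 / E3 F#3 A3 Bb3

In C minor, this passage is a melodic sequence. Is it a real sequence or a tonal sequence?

Each cell has the same semitone pattern (2, 3, 1) — intervals are preserved exactly.
And A4 lies outside C minor, so the sequence is real rather than tonal.

real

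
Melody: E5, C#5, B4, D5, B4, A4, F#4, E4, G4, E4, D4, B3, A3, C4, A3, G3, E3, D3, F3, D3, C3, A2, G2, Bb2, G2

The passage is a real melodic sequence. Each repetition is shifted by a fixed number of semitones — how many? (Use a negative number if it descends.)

The 5-note cells begin on E5, A4, D4, G3, C3 — each down a 5th from the last.
E5→A4 is 69 − 76 = -7 semitones.

-7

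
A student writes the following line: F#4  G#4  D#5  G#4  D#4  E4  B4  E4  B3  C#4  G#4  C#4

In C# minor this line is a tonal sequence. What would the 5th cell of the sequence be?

With a 4-note motive the entries are F#4, D#4, B3, each down a 3rd from the previous.
Carrying on: G#3 → E3.
Statement 5 starts on E3 and keeps the same diatonic contour: E3 F#3 C#4 F#3.

E3 F#3 C#4 F#3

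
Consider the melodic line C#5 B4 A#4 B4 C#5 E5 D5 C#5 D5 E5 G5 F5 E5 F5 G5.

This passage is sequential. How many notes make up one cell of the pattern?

5

There are 15 notes; a 5-note unit gives 3 cells:
C#5 B4 A#4 B4 C#5 | E5 D5 C#5 D5 E5 | G5 F5 E5 F5 G5
Each cell is the previous one up a 3rd — so the unit is 5 notes.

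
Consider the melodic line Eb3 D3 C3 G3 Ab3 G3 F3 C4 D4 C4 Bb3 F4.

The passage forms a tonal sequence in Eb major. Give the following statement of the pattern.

Taking 4-note groups, the heads are Eb3, Ab3, D4: the pattern moves up a 4th.
So cell 4 is G4 F4 Eb4 Bb4.

G4 F4 Eb4 Bb4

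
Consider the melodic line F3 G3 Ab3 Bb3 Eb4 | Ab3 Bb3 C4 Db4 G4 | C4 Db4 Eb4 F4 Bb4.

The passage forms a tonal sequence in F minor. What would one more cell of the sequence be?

Eb4 F4 G4 Ab4 Db5

Taking 5-note groups, the heads are F3, Ab3, C4: the pattern moves up a 3rd.
From Eb4 the diatonic shape gives Eb4 F4 G4 Ab4 Db5.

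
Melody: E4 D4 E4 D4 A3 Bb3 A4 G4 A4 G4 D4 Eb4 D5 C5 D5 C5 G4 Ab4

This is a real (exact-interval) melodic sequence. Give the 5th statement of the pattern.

C6 Bb5 C6 Bb5 F5 Gb5

With a 6-note motive the entries are E4, A4, D5, each up a 4th from the previous.
Continuing the starts: G5 → C6.
So cell 5 is C6 Bb5 C6 Bb5 F5 Gb5.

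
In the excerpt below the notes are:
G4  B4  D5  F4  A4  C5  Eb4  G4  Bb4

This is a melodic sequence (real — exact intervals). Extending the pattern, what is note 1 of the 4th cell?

With 3-note cells, note 1 of each statement runs G4, F4, Eb4.
From Eb4, down a 2nd gives Db4.

Db4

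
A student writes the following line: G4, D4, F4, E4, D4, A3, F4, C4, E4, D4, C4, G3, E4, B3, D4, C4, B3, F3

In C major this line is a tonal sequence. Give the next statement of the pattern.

D4 A3 C4 B3 A3 E3

The 6-note cells begin on G4, F4, E4 — each down a 2nd from the last.
From D4 the diatonic shape gives D4 A3 C4 B3 A3 E3.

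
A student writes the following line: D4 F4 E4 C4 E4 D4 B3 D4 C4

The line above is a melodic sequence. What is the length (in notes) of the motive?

Try groups of 3 (3 cells in 9 notes):
D4 F4 E4 | C4 E4 D4 | B3 D4 C4
Every group is a transposition down a 2nd of the one before; no shorter unit works.

3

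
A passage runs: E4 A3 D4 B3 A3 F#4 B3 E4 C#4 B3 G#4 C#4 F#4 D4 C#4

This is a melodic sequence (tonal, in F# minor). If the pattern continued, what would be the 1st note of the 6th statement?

C#5

Grouping in 5s, the 1st note of each cell is E4, F#4, G#4.
Extending up a 2nd: A4 → B4 → C#5.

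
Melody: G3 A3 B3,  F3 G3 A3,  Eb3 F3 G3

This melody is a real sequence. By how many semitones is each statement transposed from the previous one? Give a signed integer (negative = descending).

-2

The 3-note cells begin on G3, F3, Eb3 — each down a 2nd from the last.
G3→F3 is 53 − 55 = -2 semitones.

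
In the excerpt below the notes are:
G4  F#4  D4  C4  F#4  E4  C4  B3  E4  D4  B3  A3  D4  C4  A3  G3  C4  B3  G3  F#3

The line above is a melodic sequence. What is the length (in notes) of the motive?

20 notes total. Splitting into 5 groups of 4:
G4 F#4 D4 C4 | F#4 E4 C4 B3 | E4 D4 B3 A3 | D4 C4 A3 G3 | C4 B3 G3 F#3
Every group is a transposition down a 2nd of the one before; no shorter unit works.

4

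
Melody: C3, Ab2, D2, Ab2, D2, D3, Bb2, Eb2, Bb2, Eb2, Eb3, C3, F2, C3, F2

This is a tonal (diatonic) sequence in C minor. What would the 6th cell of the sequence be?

Ab3 F3 Bb2 F3 Bb2

Taking 5-note groups, the heads are C3, D3, Eb3: the pattern moves up a 2nd.
Continuing the starts: F3 → G3 → Ab3.
So cell 6 is Ab3 F3 Bb2 F3 Bb2.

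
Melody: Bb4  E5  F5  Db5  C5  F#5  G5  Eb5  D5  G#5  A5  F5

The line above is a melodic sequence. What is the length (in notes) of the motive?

Try groups of 4 (3 cells in 12 notes):
Bb4 E5 F5 Db5 | C5 F#5 G5 Eb5 | D5 G#5 A5 F5
Each cell is the previous one up a 2nd — so the unit is 4 notes.

4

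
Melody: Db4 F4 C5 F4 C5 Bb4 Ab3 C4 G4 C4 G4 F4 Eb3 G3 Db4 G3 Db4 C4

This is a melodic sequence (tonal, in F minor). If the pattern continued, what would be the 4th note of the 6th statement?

The unit is 6 notes. Position-4 pitches of the 3 shown cells: F4, C4, G3.
Extending down a 4th: Db3 → Ab2 → Eb2.

Eb2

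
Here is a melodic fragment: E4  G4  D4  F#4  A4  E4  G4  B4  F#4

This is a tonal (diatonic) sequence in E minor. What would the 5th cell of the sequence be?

B4 D5 A4

Taking 3-note groups, the heads are E4, F#4, G4: the pattern moves up a 2nd.
Carrying on: A4 → B4.
Statement 5 starts on B4 and keeps the same diatonic contour: B4 D5 A4.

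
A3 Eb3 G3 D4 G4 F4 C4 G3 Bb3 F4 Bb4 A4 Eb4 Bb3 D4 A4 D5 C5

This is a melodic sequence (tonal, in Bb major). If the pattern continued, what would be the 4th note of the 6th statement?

G5

Grouping in 6s, the 4th note of each cell is D4, F4, A4.
Each moves up a 3rd. Continuing: C5 → Eb5 → G5.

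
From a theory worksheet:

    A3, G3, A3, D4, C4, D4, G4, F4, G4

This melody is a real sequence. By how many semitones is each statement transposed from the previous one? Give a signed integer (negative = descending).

With a 3-note motive the entries are A3, D4, G4, each up a 4th from the previous.
A3 to D4 spans +5 semitones.

5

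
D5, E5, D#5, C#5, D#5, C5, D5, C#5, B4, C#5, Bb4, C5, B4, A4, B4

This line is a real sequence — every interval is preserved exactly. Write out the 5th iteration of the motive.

Taking 5-note groups, the heads are D5, C5, Bb4: the pattern moves down a 2nd.
Continuing the starts: Ab4 → Gb4.
Statement 5 starts on Gb4 and keeps the same exact contour: Gb4 Ab4 G4 F4 G4.

Gb4 Ab4 G4 F4 G4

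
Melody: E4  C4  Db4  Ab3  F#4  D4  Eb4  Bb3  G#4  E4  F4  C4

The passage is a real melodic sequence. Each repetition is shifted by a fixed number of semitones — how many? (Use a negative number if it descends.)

Taking 4-note groups, the heads are E4, F#4, G#4: the pattern moves up a 2nd.
E4→F#4 is 66 − 64 = 2 semitones.

2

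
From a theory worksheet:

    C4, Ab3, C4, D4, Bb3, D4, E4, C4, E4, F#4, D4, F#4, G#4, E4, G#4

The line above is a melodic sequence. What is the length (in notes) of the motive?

3

There are 15 notes; a 3-note unit gives 5 cells:
C4 Ab3 C4 | D4 Bb3 D4 | E4 C4 E4 | F#4 D4 F#4 | G#4 E4 G#4
Every group is a transposition up a 2nd of the one before; no shorter unit works.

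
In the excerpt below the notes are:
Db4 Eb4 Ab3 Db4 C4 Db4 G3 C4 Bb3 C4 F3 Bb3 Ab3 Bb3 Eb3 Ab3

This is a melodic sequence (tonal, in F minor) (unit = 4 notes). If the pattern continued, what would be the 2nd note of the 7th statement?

F3

With 4-note cells, note 2 of each statement runs Eb4, Db4, C4, Bb3.
Extending down a 2nd: Ab3 → G3 → F3.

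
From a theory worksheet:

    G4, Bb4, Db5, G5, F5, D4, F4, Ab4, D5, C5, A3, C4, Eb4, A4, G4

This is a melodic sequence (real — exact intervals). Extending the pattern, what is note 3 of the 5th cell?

F3

The unit is 5 notes. Position-3 pitches of the 3 shown cells: Db5, Ab4, Eb4.
Carrying that down a 4th forward: Bb3 → F3.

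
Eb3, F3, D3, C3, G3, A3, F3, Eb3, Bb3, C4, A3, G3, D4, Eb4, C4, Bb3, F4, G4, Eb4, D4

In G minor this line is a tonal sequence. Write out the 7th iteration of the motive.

With a 4-note motive the entries are Eb3, G3, Bb3, D4, F4, each up a 3rd from the previous.
Extending up a 3rd: A4 → C5.
Statement 7 starts on C5 and keeps the same diatonic contour: C5 D5 Bb4 A4.

C5 D5 Bb4 A4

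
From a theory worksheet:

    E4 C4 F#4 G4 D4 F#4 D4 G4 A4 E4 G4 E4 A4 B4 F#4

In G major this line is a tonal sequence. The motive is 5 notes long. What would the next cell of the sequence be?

A4 F#4 B4 C5 G4

Unit = 5 notes; the statements start on E4, F#4, G4, moving up a 2nd each time.
So cell 4 is A4 F#4 B4 C5 G4.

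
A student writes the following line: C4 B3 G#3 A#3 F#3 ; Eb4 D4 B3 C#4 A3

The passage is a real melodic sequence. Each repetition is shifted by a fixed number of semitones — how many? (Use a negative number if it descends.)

Taking 5-note groups, the heads are C4, Eb4: the pattern moves up a 3rd.
Counting half-steps from C4 to Eb4: 3.

3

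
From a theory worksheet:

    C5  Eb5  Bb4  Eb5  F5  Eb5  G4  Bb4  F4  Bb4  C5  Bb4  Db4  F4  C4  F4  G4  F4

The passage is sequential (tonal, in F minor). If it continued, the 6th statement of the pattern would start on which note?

With a 6-note motive the entries are C5, G4, Db4, each down a 4th from the previous.
Continuing: Ab3 → Eb3 → Bb2. Statement 6 starts on Bb2.

Bb2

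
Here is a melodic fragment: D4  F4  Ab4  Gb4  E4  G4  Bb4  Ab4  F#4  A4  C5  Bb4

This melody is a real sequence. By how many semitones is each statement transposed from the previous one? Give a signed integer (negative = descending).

With a 4-note motive the entries are D4, E4, F#4, each up a 2nd from the previous.
D4 to E4 spans +2 semitones.

2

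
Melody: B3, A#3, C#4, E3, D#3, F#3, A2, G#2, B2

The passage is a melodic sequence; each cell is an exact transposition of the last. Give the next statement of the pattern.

D2 C#2 E2

Taking 3-note groups, the heads are B3, E3, A2: the pattern moves down a 5th.
Statement 4 starts on D2 and keeps the same exact contour: D2 C#2 E2.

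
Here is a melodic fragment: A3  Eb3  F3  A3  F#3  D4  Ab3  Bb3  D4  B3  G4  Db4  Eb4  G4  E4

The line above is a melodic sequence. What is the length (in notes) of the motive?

5

There are 15 notes; a 5-note unit gives 3 cells:
A3 Eb3 F3 A3 F#3 | D4 Ab3 Bb3 D4 B3 | G4 Db4 Eb4 G4 E4
That's a consistent up a 4th shift per cell, and no other grouping gives one.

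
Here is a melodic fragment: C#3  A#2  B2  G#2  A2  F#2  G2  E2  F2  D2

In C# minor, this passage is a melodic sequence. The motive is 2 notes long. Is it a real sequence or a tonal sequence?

real

Each cell has the same semitone pattern (-3,) — intervals are preserved exactly.
And A#2 lies outside C# minor, so the sequence is real rather than tonal.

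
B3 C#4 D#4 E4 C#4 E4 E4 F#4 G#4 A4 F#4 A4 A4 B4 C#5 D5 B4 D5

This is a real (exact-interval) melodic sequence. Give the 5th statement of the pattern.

Unit = 6 notes; the statements start on B3, E4, A4, moving up a 4th each time.
Extending up a 4th: D5 → G5.
So cell 5 is G5 A5 B5 C6 A5 C6.

G5 A5 B5 C6 A5 C6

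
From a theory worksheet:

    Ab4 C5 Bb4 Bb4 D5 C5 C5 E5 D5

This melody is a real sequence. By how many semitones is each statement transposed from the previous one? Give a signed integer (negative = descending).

2

The 3-note cells begin on Ab4, Bb4, C5 — each up a 2nd from the last.
Counting half-steps from Ab4 to Bb4: 2.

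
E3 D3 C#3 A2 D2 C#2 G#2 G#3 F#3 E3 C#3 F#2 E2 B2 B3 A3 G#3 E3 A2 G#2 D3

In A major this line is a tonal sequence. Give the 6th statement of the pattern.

A4 G#4 F#4 D4 G#3 F#3 C#4

Unit = 7 notes; the statements start on E3, G#3, B3, moving up a 3rd each time.
Extending up a 3rd: D4 → F#4 → A4.
From A4 the diatonic shape gives A4 G#4 F#4 D4 G#3 F#3 C#4.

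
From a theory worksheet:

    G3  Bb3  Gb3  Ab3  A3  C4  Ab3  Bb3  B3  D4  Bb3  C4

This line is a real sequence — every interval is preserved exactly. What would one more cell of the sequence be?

C#4 E4 C4 D4

The 4-note cells begin on G3, A3, B3 — each up a 2nd from the last.
From C#4 the exact shape gives C#4 E4 C4 D4.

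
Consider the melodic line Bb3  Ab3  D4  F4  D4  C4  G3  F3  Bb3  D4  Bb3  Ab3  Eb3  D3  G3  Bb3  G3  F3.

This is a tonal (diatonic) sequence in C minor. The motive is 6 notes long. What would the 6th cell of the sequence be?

F2 Eb2 Ab2 C3 Ab2 G2

Taking 6-note groups, the heads are Bb3, G3, Eb3: the pattern moves down a 3rd.
Continuing the starts: C3 → Ab2 → F2.
So cell 6 is F2 Eb2 Ab2 C3 Ab2 G2.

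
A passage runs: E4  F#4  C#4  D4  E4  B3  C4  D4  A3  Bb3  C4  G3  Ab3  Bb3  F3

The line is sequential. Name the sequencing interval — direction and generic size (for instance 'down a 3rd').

down a 2nd

The 3-note cells begin on E4, D4, C4, Bb3, Ab3 — each down a 2nd from the last.
From E4 to D4: down a 2nd.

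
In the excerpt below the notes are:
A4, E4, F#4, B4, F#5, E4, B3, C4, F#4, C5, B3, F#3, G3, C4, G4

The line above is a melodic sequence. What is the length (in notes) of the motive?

Try groups of 5 (3 cells in 15 notes):
A4 E4 F#4 B4 F#5 | E4 B3 C4 F#4 C5 | B3 F#3 G3 C4 G4
Every group is a transposition down a 4th of the one before; no shorter unit works.

5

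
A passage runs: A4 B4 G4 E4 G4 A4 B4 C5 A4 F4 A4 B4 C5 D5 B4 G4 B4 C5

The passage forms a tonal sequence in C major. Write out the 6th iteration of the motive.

F5 G5 E5 C5 E5 F5

Taking 6-note groups, the heads are A4, B4, C5: the pattern moves up a 2nd.
Extending up a 2nd: D5 → E5 → F5.
So cell 6 is F5 G5 E5 C5 E5 F5.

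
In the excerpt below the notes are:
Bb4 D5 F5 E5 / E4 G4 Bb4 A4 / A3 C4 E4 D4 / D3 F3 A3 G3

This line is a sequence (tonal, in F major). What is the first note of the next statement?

G2

The 4-note cells begin on Bb4, E4, A3, D3 — each down a 5th from the last.
One more step down a 5th gives G2.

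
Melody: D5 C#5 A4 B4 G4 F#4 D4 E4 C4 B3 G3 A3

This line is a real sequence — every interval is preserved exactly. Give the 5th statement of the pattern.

Bb2 A2 F2 G2

Taking 4-note groups, the heads are D5, G4, C4: the pattern moves down a 5th.
Extending down a 5th: F3 → Bb2.
So cell 5 is Bb2 A2 F2 G2.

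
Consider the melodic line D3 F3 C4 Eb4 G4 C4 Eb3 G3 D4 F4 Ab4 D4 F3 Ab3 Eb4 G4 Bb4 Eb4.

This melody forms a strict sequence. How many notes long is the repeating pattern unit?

6

Try groups of 6 (3 cells in 18 notes):
D3 F3 C4 Eb4 G4 C4 | Eb3 G3 D4 F4 Ab4 D4 | F3 Ab3 Eb4 G4 Bb4 Eb4
That's a consistent up a 2nd shift per cell, and no other grouping gives one.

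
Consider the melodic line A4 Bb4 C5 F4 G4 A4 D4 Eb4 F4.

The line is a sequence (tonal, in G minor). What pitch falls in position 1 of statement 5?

Grouping in 3s, the 1st note of each cell is A4, F4, D4.
Extending down a 3rd: Bb3 → G3.

G3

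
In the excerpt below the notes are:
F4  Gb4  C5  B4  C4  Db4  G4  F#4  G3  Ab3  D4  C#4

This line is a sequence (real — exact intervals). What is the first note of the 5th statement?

A2

With a 4-note motive the entries are F4, C4, G3, each down a 4th from the previous.
Continuing: D3 → A2. Statement 5 starts on A2.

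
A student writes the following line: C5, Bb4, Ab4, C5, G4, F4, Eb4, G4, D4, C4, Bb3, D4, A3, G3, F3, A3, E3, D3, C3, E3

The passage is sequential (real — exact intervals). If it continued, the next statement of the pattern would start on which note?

The 4-note cells begin on C5, G4, D4, A3, E3 — each down a 4th from the last.
One more step down a 4th gives B2.

B2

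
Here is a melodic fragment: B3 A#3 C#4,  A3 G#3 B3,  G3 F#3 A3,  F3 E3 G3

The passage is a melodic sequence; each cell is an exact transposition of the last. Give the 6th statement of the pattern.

Db3 C3 Eb3

With a 3-note motive the entries are B3, A3, G3, F3, each down a 2nd from the previous.
Continuing the starts: Eb3 → Db3.
From Db3 the exact shape gives Db3 C3 Eb3.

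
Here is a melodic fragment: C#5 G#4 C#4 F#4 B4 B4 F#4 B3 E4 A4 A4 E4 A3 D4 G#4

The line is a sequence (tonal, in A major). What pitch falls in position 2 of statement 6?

B3

With 5-note cells, note 2 of each statement runs G#4, F#4, E4.
Carrying that down a 2nd forward: D4 → C#4 → B3.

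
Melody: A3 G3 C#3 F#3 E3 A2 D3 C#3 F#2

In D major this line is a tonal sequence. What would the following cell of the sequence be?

With a 3-note motive the entries are A3, F#3, D3, each down a 3rd from the previous.
Statement 4 starts on B2 and keeps the same diatonic contour: B2 A2 D2.

B2 A2 D2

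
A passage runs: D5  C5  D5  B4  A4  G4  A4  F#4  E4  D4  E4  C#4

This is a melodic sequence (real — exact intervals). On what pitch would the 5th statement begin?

With a 4-note motive the entries are D5, A4, E4, each down a 4th from the previous.
Extending the heads down a 4th: B3 → F#3.

F#3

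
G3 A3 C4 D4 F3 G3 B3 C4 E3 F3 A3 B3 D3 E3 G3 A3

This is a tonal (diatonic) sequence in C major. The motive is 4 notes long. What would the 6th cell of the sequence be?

B2 C3 E3 F3

The 4-note cells begin on G3, F3, E3, D3 — each down a 2nd from the last.
Continuing the starts: C3 → B2.
From B2 the diatonic shape gives B2 C3 E3 F3.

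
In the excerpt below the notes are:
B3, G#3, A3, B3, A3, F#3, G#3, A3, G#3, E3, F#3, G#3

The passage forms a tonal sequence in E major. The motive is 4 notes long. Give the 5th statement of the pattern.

E3 C#3 D#3 E3

With a 4-note motive the entries are B3, A3, G#3, each down a 2nd from the previous.
Extending down a 2nd: F#3 → E3.
So cell 5 is E3 C#3 D#3 E3.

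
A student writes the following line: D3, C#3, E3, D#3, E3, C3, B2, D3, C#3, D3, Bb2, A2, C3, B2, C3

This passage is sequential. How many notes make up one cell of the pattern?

15 notes total. Splitting into 3 groups of 5:
D3 C#3 E3 D#3 E3 | C3 B2 D3 C#3 D3 | Bb2 A2 C3 B2 C3
Each cell is the previous one down a 2nd — so the unit is 5 notes.

5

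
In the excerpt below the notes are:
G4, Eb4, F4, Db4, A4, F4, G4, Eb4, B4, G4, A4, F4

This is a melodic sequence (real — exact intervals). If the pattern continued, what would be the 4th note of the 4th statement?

G4

The unit is 4 notes. Position-4 pitches of the 3 shown cells: Db4, Eb4, F4.
One more up a 2nd gives G4.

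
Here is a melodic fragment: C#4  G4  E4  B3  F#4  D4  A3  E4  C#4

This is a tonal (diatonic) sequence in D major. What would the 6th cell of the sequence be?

E3 B3 G3

Unit = 3 notes; the statements start on C#4, B3, A3, moving down a 2nd each time.
Extending down a 2nd: G3 → F#3 → E3.
So cell 6 is E3 B3 G3.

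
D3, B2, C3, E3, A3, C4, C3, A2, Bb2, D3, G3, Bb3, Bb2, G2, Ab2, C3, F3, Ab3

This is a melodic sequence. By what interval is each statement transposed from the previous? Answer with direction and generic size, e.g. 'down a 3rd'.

The 6-note cells begin on D3, C3, Bb2 — each down a 2nd from the last.
D3 to C3 is down a 2nd.

down a 2nd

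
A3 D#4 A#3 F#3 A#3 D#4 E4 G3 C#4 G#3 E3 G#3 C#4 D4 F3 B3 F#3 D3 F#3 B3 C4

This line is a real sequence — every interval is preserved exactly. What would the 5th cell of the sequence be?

With a 7-note motive the entries are A3, G3, F3, each down a 2nd from the previous.
Extending down a 2nd: Eb3 → Db3.
Statement 5 starts on Db3 and keeps the same exact contour: Db3 G3 D3 Bb2 D3 G3 Ab3.

Db3 G3 D3 Bb2 D3 G3 Ab3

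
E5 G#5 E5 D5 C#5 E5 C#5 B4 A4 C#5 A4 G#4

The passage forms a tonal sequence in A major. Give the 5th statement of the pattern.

D4 F#4 D4 C#4

Taking 4-note groups, the heads are E5, C#5, A4: the pattern moves down a 3rd.
Continuing the starts: F#4 → D4.
Statement 5 starts on D4 and keeps the same diatonic contour: D4 F#4 D4 C#4.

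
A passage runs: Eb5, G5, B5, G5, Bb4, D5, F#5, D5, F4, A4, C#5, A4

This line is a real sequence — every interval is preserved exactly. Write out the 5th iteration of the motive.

The 4-note cells begin on Eb5, Bb4, F4 — each down a 4th from the last.
Extending down a 4th: C4 → G3.
Statement 5 starts on G3 and keeps the same exact contour: G3 B3 D#4 B3.

G3 B3 D#4 B3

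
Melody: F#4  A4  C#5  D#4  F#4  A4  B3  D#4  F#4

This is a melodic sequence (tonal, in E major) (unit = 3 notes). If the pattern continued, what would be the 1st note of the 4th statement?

Grouping in 3s, the 1st note of each cell is F#4, D#4, B3.
One more down a 3rd gives G#3.

G#3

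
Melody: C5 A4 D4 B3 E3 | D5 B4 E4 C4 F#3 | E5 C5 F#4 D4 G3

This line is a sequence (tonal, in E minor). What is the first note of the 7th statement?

B5

With a 5-note motive the entries are C5, D5, E5, each up a 2nd from the previous.
Continuing: F#5 → G5 → A5 → B5. Statement 7 starts on B5.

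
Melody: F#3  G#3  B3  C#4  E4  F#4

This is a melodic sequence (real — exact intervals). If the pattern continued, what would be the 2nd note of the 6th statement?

A5

With 2-note cells, note 2 of each statement runs G#3, C#4, F#4.
Carrying that up a 4th forward: B4 → E5 → A5.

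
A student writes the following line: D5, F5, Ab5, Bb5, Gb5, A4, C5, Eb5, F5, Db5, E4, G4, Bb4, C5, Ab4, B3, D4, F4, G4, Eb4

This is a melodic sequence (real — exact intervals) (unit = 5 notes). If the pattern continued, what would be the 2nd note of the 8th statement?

F#2

The unit is 5 notes. Position-2 pitches of the 4 shown cells: F5, C5, G4, D4.
Carrying that down a 4th forward: A3 → E3 → B2 → F#2.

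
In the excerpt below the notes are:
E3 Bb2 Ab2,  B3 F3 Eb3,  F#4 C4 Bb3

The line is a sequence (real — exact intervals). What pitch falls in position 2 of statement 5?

With 3-note cells, note 2 of each statement runs Bb2, F3, C4.
Carrying that up a 5th forward: G4 → D5.

D5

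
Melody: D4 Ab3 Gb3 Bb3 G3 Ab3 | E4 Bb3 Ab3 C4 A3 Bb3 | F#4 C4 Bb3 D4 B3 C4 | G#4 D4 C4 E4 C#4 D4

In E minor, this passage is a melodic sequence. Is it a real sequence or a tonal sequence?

Each cell has the same semitone pattern (-6, -2, 4, -3, 1) — intervals are preserved exactly.
And Ab3 lies outside E minor, so the sequence is real rather than tonal.

real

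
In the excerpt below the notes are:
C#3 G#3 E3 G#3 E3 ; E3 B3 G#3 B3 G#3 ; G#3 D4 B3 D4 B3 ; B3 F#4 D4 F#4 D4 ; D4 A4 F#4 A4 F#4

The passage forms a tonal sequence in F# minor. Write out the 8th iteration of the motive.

Taking 5-note groups, the heads are C#3, E3, G#3, B3, D4: the pattern moves up a 3rd.
Extending up a 3rd: F#4 → A4 → C#5.
Statement 8 starts on C#5 and keeps the same diatonic contour: C#5 G#5 E5 G#5 E5.

C#5 G#5 E5 G#5 E5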